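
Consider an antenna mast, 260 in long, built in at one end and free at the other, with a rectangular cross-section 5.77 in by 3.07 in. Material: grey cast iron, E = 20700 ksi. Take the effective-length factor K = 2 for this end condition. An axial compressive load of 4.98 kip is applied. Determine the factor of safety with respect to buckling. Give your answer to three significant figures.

n ≈ 2.11

Buckling occurs about the weak axis: I_min = h·b³/12 with b = 3.07 in (the shorter side).
I_min = 5.77×3.07³/12 = 13.91 in⁴
Effective length L_e = K·L = 2 × 260 = 520.0 in
P_cr = π²EI / L_e² = π² × 20700×10³ × 13.91 / 520.0² = 1.051×10^4 lb
Factor of safety n = P_cr / P = 10.512 / 4.98 = 2.11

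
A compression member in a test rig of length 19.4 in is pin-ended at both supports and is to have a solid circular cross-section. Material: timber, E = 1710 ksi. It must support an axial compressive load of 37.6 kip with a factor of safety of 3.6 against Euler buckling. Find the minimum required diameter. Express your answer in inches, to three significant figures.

d ≈ 2.80 in

Required P_cr = n·P = 3.6 × 37.6 = 135.4 kip
L_e = K·L = 1 × 19.4 = 19.40 in
Required I = P_cr·L_e²/(π²E) = 1.354×10^5 × 19.40² / (π² × 1.71×10^6) = 3.019 in⁴
Solid circle: I = πd⁴/64  ⇒  d = (64I/π)^(1/4) = (64×3.019/π)^(1/4) = 2.80 in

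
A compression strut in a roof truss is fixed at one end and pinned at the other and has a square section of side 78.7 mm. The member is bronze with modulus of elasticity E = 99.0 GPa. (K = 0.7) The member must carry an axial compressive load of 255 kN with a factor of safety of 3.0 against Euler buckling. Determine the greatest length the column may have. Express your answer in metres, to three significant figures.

L_max ≈ 2.89 m

I = a⁴/12 = 78.7⁴/12 = 3.197×10^6 mm⁴
I = 3.197×10^-6 m⁴
Required critical load P_cr = n·P = 3.0 × 255 = 765.0 kN = 7.650×10^5 N
From P_cr = π²EI/(K·L)²:  L = (1/K)·√(π²EI/P_cr) = (1/0.7)·√(π²×9.90×10^10×3.197×10^-6/7.650×10^5)
L = 2.89 m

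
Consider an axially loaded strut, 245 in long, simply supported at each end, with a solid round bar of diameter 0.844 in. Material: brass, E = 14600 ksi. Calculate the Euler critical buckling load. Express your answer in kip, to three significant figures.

I = πd⁴/64 = π×0.844⁴/64 = 2.491×10^-2 in⁴
Effective length L_e = K·L = 1 × 245 = 245.0 in
P_cr = π²EI / L_e² = π² × 14600×10³ × 2.491×10^-2 / 245.0² = 59.79 lb

P_cr ≈ 0.0598 kip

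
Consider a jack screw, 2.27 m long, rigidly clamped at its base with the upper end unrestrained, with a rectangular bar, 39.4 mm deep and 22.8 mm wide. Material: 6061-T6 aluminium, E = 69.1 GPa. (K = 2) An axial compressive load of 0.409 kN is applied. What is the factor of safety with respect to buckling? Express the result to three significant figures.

n ≈ 3.15

Buckling occurs about the weak axis: I_min = h·b³/12 with b = 22.8 mm (the shorter side).
I_min = 39.4×22.8³/12 = 3.892×10^4 mm⁴
I = 3.892×10^4 mm⁴ = 3.892×10^-8 m⁴
Effective length L_e = K·L = 2 × 2.27 = 4.540 m
P_cr = π²EI / L_e² = π² × 69.1×10⁹ × 3.892×10^-8 / 4.540² = 1.288×10^3 N
Factor of safety n = P_cr / P = 1.2876 / 0.409 = 3.15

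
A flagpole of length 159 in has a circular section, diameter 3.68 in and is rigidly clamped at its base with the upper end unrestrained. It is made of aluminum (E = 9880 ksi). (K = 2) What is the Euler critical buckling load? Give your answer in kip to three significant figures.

I = πd⁴/64 = π×3.68⁴/64 = 9.002 in⁴
Effective length L_e = K·L = 2 × 159 = 318.0 in
P_cr = π²EI / L_e² = π² × 9880×10³ × 9.002 / 318.0² = 8.681×10^3 lb

P_cr ≈ 8.68 kip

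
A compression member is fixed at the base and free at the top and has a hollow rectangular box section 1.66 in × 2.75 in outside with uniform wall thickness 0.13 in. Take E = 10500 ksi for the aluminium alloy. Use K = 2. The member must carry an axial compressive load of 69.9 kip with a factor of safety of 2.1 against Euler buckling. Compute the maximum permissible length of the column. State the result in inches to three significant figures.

L_max ≈ 9.19 in

Inner dimensions: h_i = 2.75 − 2×0.13 = 2.490 in, b_i = 1.66 − 2×0.13 = 1.400 in
Weak-axis I_min = (h_o·b_o³ − h_i·b_i³)/12 with b_o = 1.66, b_i = 1.400 in (shorter outer/inner sides).
I_min = (2.75×1.66³ − 2.490×1.400³)/12 = 0.4789 in⁴
Required critical load P_cr = n·P = 2.1 × 69.9 = 146.8 kip = 1.468×10^5 lb
From P_cr = π²EI/(K·L)²:  L = (1/K)·√(π²EI/P_cr) = (1/2)·√(π²×1.05×10^7×0.4789/1.468×10^5)
L = 9.19 in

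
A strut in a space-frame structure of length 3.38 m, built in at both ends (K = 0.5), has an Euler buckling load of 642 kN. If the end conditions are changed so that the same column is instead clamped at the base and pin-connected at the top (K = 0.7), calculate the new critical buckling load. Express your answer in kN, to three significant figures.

P_cr ≈ 328 kN

P_cr ∝ 1/K², so P_cr,new = P_cr,old × (K_old/K_new)² = 642 × (0.5/0.7)²
= 642 × 0.5102 = 328 kN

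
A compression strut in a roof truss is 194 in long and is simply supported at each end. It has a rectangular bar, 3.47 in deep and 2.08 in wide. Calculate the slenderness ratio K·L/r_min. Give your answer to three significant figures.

For a rectangle r_min = b/√12 = 2.08/√12 = 0.6004 in
L_e = K·L = 1 × 194 = 194.0 in
λ = L_e / r_min = 194.00 / 0.6004 = 323

λ ≈ 323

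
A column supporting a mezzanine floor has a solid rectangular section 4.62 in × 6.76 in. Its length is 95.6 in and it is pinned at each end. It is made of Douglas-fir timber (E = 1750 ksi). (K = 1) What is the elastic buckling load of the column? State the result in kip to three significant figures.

P_cr ≈ 105 kip

Buckling occurs about the weak axis: I_min = h·b³/12 with b = 4.62 in (the shorter side).
I_min = 6.76×4.62³/12 = 55.55 in⁴
Effective length L_e = K·L = 1 × 95.6 = 95.60 in
P_cr = π²EI / L_e² = π² × 1750×10³ × 55.55 / 95.60² = 1.050×10^5 lb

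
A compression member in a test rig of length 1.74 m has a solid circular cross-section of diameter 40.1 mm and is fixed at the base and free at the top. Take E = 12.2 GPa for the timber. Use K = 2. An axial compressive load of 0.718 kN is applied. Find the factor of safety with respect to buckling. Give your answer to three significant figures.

n ≈ 1.76

I = πd⁴/64 = π×40.1⁴/64 = 1.269×10^5 mm⁴
I = 1.269×10^5 mm⁴ = 1.269×10^-7 m⁴
Effective length L_e = K·L = 2 × 1.74 = 3.480 m
P_cr = π²EI / L_e² = π² × 12.2×10⁹ × 1.269×10^-7 / 3.480² = 1.262×10^3 N
Factor of safety n = P_cr / P = 1.2620 / 0.718 = 1.76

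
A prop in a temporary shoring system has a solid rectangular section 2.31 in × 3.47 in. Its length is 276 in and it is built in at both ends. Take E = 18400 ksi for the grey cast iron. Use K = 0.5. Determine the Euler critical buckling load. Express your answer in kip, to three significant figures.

Buckling occurs about the weak axis: I_min = h·b³/12 with b = 2.31 in (the shorter side).
I_min = 3.47×2.31³/12 = 3.564 in⁴
Effective length L_e = K·L = 0.5 × 276 = 138.0 in
P_cr = π²EI / L_e² = π² × 18400×10³ × 3.564 / 138.0² = 3.399×10^4 lb

P_cr ≈ 34.0 kip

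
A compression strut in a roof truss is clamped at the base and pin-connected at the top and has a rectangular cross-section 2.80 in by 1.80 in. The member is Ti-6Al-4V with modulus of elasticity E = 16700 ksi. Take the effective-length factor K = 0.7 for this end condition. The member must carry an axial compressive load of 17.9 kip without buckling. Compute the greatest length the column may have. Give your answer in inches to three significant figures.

Buckling occurs about the weak axis: I_min = h·b³/12 with b = 1.80 in (the shorter side).
I_min = 2.80×1.80³/12 = 1.361 in⁴
At the buckling limit P_cr = P = 1.790×10^4 lb
From P_cr = π²EI/(K·L)²:  L = (1/K)·√(π²EI/P_cr) = (1/0.7)·√(π²×1.67×10^7×1.361/1.790×10^4)
L = 160 in

L_max ≈ 160 in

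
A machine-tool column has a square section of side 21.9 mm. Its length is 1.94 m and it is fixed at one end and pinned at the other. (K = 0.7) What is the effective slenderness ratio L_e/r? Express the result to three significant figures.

For a square r = a/√12 = 21.9/√12 = 6.322 mm
L_e = K·L = 0.7 × 1.94 m = 1.358 m = 1358.0 mm
λ = L_e / r_min = 1358.0 / 6.322 = 215

λ ≈ 215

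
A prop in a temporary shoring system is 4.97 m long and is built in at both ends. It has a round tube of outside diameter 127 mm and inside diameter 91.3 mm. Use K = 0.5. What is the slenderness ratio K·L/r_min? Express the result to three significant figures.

d_o = 127 mm, d_i = 91.3 mm
I = π(d_o⁴ − d_i⁴)/64 = π(127⁴ − 91.30⁴)/64 = 9.359×10^6 mm⁴
A = 6.121×10^3 mm²;  r_min = √(I/A) = √(9.359×10^6/6.121×10^3) = 39.10 mm
L_e = K·L = 0.5 × 4.97 m = 2.485 m = 2485.0 mm
λ = L_e / r_min = 2485.0 / 39.10 = 63.6

λ ≈ 63.6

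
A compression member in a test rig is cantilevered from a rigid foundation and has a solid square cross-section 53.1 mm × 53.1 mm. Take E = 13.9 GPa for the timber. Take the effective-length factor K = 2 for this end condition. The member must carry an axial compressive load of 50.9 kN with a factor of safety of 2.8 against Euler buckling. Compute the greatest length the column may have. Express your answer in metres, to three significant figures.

I = a⁴/12 = 53.1⁴/12 = 6.625×10^5 mm⁴
I = 6.625×10^-7 m⁴
Required critical load P_cr = n·P = 2.8 × 50.9 = 142.5 kN = 1.425×10^5 N
From P_cr = π²EI/(K·L)²:  L = (1/K)·√(π²EI/P_cr) = (1/2)·√(π²×1.39×10^10×6.625×10^-7/1.425×10^5)
L = 0.399 m

L_max ≈ 0.399 m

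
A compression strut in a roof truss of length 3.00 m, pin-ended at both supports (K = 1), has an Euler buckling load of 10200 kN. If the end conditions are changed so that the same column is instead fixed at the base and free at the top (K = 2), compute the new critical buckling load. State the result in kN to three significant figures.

P_cr ∝ 1/K², so P_cr,new = P_cr,old × (K_old/K_new)² = 10200 × (1/2)²
= 10200 × 0.2500 = 2550 kN

P_cr ≈ 2550 kN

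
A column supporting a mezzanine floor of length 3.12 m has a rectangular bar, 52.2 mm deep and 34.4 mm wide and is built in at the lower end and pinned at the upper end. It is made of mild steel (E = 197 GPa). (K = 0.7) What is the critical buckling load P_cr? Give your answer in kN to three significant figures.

Buckling occurs about the weak axis: I_min = h·b³/12 with b = 34.4 mm (the shorter side).
I_min = 52.2×34.4³/12 = 1.771×10^5 mm⁴
I = 1.771×10^5 mm⁴ = 1.771×10^-7 m⁴
Effective length L_e = K·L = 0.7 × 3.12 = 2.184 m
P_cr = π²EI / L_e² = π² × 197×10⁹ × 1.771×10^-7 / 2.184² = 7.218×10^4 N

P_cr ≈ 72.2 kN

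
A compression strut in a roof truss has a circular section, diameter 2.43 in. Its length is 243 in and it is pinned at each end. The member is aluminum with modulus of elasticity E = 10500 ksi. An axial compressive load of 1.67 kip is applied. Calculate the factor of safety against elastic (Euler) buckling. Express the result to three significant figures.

n ≈ 1.80

I = πd⁴/64 = π×2.43⁴/64 = 1.712 in⁴
Effective length L_e = K·L = 1 × 243 = 243.0 in
P_cr = π²EI / L_e² = π² × 10500×10³ × 1.712 / 243.0² = 3.004×10^3 lb
Factor of safety n = P_cr / P = 3.0038 / 1.67 = 1.80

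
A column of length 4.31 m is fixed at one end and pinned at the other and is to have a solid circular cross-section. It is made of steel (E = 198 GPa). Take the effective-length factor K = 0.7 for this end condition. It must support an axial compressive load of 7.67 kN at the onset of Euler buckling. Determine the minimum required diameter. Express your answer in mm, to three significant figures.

L_e = K·L = 0.7 × 4.31 = 3.017 m
Required I = P_cr·L_e²/(π²E) = 7.670×10^3 × 3.017² / (π² × 1.98×10^11) = 3.573×10^-8 m⁴
I_req = 3.573×10^4 mm⁴
Solid circle: I = πd⁴/64  ⇒  d = (64I/π)^(1/4) = (64×3.573×10^4/π)^(1/4) = 29.2 mm

d ≈ 29.2 mm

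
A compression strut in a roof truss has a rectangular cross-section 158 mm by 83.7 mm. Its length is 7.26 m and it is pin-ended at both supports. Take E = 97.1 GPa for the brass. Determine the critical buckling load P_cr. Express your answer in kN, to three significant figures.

P_cr ≈ 140 kN

Buckling occurs about the weak axis: I_min = h·b³/12 with b = 83.7 mm (the shorter side).
I_min = 158×83.7³/12 = 7.721×10^6 mm⁴
I = 7.721×10^6 mm⁴ = 7.721×10^-6 m⁴
Effective length L_e = K·L = 1 × 7.26 = 7.260 m
P_cr = π²EI / L_e² = π² × 97.1×10⁹ × 7.721×10^-6 / 7.260² = 1.404×10^5 N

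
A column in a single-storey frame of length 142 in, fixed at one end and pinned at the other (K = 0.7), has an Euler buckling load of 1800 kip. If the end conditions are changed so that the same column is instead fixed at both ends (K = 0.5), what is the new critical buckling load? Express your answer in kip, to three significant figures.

P_cr ∝ 1/K², so P_cr,new = P_cr,old × (K_old/K_new)² = 1800 × (0.7/0.5)²
= 1800 × 1.960 = 3530 kip

P_cr ≈ 3530 kip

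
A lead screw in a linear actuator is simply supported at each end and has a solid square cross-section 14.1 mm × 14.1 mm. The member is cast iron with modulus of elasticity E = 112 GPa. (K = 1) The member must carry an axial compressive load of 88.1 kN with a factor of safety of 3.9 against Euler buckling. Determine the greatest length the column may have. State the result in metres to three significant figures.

I = a⁴/12 = 14.1⁴/12 = 3.294×10^3 mm⁴
I = 3.294×10^-9 m⁴
Required critical load P_cr = n·P = 3.9 × 88.1 = 343.6 kN = 3.436×10^5 N
From P_cr = π²EI/(K·L)²:  L = (1/K)·√(π²EI/P_cr) = (1/1)·√(π²×1.12×10^11×3.294×10^-9/3.436×10^5)
L = 0.103 m

L_max ≈ 0.103 m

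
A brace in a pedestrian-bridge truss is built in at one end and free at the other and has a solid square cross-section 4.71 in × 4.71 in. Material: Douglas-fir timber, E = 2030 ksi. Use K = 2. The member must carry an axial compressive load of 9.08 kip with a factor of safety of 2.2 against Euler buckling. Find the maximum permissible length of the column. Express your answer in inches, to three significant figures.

I = a⁴/12 = 4.71⁴/12 = 41.01 in⁴
Required critical load P_cr = n·P = 2.2 × 9.08 = 19.98 kip = 1.998×10^4 lb
From P_cr = π²EI/(K·L)²:  L = (1/K)·√(π²EI/P_cr) = (1/2)·√(π²×2.03×10^6×41.01/1.998×10^4)
L = 101 in

L_max ≈ 101 in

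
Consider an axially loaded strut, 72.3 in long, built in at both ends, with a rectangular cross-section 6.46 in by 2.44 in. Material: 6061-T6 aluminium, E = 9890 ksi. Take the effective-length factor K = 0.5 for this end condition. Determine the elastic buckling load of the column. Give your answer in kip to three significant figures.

P_cr ≈ 584 kip

Buckling occurs about the weak axis: I_min = h·b³/12 with b = 2.44 in (the shorter side).
I_min = 6.46×2.44³/12 = 7.820 in⁴
Effective length L_e = K·L = 0.5 × 72.3 = 36.15 in
P_cr = π²EI / L_e² = π² × 9890×10³ × 7.820 / 36.15² = 5.841×10^5 lb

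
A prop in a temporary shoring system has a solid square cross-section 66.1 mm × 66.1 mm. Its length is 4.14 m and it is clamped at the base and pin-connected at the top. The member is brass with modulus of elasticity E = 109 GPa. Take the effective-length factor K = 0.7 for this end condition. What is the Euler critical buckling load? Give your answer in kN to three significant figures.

P_cr ≈ 204 kN

I = a⁴/12 = 66.1⁴/12 = 1.591×10^6 mm⁴
I = 1.591×10^6 mm⁴ = 1.591×10^-6 m⁴
Effective length L_e = K·L = 0.7 × 4.14 = 2.898 m
P_cr = π²EI / L_e² = π² × 109×10⁹ × 1.591×10^-6 / 2.898² = 2.038×10^5 N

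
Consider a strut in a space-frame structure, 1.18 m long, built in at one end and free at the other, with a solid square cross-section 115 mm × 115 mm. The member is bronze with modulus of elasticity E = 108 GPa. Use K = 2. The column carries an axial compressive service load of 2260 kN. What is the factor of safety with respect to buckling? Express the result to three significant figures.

I = a⁴/12 = 115⁴/12 = 1.458×10^7 mm⁴
I = 1.458×10^7 mm⁴ = 1.458×10^-5 m⁴
Effective length L_e = K·L = 2 × 1.18 = 2.360 m
P_cr = π²EI / L_e² = π² × 108×10⁹ × 1.458×10^-5 / 2.360² = 2.789×10^6 N
Factor of safety n = P_cr / P = 2789.4 / 2260 = 1.23

n ≈ 1.23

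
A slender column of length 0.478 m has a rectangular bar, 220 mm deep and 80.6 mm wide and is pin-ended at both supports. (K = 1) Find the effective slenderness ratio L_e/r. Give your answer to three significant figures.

Buckling occurs about the weak axis: I_min = h·b³/12 with b = 80.6 mm (the shorter side).
I_min = 220×80.6³/12 = 9.599×10^6 mm⁴
A = 1.773×10^4 mm²;  r_min = √(I/A) = √(9.599×10^6/1.773×10^4) = 23.27 mm
L_e = K·L = 1 × 0.478 m = 0.4780 m = 478.00 mm
λ = L_e / r_min = 478.00 / 23.27 = 20.5

λ ≈ 20.5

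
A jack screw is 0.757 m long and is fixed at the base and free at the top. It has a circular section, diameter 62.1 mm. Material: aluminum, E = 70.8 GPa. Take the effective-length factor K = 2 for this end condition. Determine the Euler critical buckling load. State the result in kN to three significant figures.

I = πd⁴/64 = π×62.1⁴/64 = 7.300×10^5 mm⁴
I = 7.300×10^5 mm⁴ = 7.300×10^-7 m⁴
Effective length L_e = K·L = 2 × 0.757 = 1.514 m
P_cr = π²EI / L_e² = π² × 70.8×10⁹ × 7.300×10^-7 / 1.514² = 2.225×10^5 N

P_cr ≈ 223 kN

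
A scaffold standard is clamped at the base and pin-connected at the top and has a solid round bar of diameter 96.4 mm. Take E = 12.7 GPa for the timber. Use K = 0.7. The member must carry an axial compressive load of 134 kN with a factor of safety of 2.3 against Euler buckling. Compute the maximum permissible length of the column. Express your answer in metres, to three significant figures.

L_max ≈ 1.88 m

I = πd⁴/64 = π×96.4⁴/64 = 4.239×10^6 mm⁴
I = 4.239×10^-6 m⁴
Required critical load P_cr = n·P = 2.3 × 134 = 308.2 kN = 3.082×10^5 N
From P_cr = π²EI/(K·L)²:  L = (1/K)·√(π²EI/P_cr) = (1/0.7)·√(π²×1.27×10^10×4.239×10^-6/3.082×10^5)
L = 1.88 m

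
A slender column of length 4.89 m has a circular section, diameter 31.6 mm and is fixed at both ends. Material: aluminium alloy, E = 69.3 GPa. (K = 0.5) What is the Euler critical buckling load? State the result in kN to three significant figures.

I = πd⁴/64 = π×31.6⁴/64 = 4.895×10^4 mm⁴
I = 4.895×10^4 mm⁴ = 4.895×10^-8 m⁴
Effective length L_e = K·L = 0.5 × 4.89 = 2.445 m
P_cr = π²EI / L_e² = π² × 69.3×10⁹ × 4.895×10^-8 / 2.445² = 5.600×10^3 N

P_cr ≈ 5.60 kN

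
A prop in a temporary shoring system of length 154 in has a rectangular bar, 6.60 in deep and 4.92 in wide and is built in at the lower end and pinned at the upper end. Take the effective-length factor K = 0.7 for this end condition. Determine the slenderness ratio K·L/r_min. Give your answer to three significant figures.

For a rectangle r_min = b/√12 = 4.92/√12 = 1.420 in
L_e = K·L = 0.7 × 154 = 107.8 in
λ = L_e / r_min = 107.80 / 1.420 = 75.9

λ ≈ 75.9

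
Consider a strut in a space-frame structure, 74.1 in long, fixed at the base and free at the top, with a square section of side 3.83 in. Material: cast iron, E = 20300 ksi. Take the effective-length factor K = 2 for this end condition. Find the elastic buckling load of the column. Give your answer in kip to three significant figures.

I = a⁴/12 = 3.83⁴/12 = 17.93 in⁴
Effective length L_e = K·L = 2 × 74.1 = 148.2 in
P_cr = π²EI / L_e² = π² × 20300×10³ × 17.93 / 148.2² = 1.636×10^5 lb

P_cr ≈ 164 kip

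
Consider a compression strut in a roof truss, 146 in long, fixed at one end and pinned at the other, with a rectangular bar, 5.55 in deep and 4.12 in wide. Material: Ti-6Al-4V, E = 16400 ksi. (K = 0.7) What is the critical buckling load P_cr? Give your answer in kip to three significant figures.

Buckling occurs about the weak axis: I_min = h·b³/12 with b = 4.12 in (the shorter side).
I_min = 5.55×4.12³/12 = 32.34 in⁴
Effective length L_e = K·L = 0.7 × 146 = 102.2 in
P_cr = π²EI / L_e² = π² × 16400×10³ × 32.34 / 102.2² = 5.012×10^5 lb

P_cr ≈ 501 kip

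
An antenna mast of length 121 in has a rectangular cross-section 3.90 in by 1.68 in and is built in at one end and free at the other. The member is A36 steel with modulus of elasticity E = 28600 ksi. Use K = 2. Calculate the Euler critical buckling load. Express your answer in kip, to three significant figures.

P_cr ≈ 7.43 kip

Buckling occurs about the weak axis: I_min = h·b³/12 with b = 1.68 in (the shorter side).
I_min = 3.90×1.68³/12 = 1.541 in⁴
Effective length L_e = K·L = 2 × 121 = 242.0 in
P_cr = π²EI / L_e² = π² × 28600×10³ × 1.541 / 242.0² = 7.428×10^3 lb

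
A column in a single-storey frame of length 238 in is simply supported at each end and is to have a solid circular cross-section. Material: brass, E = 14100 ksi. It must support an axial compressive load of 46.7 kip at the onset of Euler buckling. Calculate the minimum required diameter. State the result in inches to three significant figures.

d ≈ 4.44 in

L_e = K·L = 1 × 238 = 238.0 in
Required I = P_cr·L_e²/(π²E) = 4.670×10^4 × 238.0² / (π² × 1.41×10^7) = 19.01 in⁴
Solid circle: I = πd⁴/64  ⇒  d = (64I/π)^(1/4) = (64×19.01/π)^(1/4) = 4.44 in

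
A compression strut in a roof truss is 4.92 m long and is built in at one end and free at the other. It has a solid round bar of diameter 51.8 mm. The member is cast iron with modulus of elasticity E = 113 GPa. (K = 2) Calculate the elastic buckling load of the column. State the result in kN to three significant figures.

I = πd⁴/64 = π×51.8⁴/64 = 3.534×10^5 mm⁴
I = 3.534×10^5 mm⁴ = 3.534×10^-7 m⁴
Effective length L_e = K·L = 2 × 4.92 = 9.840 m
P_cr = π²EI / L_e² = π² × 113×10⁹ × 3.534×10^-7 / 9.840² = 4.071×10^3 N

P_cr ≈ 4.07 kN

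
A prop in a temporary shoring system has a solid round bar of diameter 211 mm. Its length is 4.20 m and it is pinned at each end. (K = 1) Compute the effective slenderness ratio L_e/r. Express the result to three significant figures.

λ ≈ 79.6

For a solid circle r = d/4 = 211/4 = 52.75 mm
L_e = K·L = 1 × 4.20 m = 4.200 m = 4200.0 mm
λ = L_e / r_min = 4200.0 / 52.75 = 79.6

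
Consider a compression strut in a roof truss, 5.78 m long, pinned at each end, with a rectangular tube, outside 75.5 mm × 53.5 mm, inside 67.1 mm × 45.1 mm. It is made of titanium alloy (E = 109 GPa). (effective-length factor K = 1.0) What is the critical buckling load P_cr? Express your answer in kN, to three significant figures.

P_cr ≈ 14.5 kN

Weak-axis I_min = (h_o·b_o³ − h_i·b_i³)/12 with b_o = 53.5, b_i = 45.10 mm (shorter outer/inner sides).
I_min = (75.5×53.5³ − 67.10×45.10³)/12 = 4.505×10^5 mm⁴
I = 4.505×10^5 mm⁴ = 4.505×10^-7 m⁴
Effective length L_e = K·L = 1 × 5.78 = 5.780 m
P_cr = π²EI / L_e² = π² × 109×10⁹ × 4.505×10^-7 / 5.780² = 1.451×10^4 N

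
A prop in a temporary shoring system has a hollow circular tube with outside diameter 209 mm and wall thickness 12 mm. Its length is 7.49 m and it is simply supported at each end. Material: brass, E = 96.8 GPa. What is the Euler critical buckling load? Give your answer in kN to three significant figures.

Inner diameter d_i = 209 − 2×12 = 185.0 mm
I = π(d_o⁴ − d_i⁴)/64 = π(209⁴ − 185.0⁴)/64 = 3.616×10^7 mm⁴
I = 3.616×10^7 mm⁴ = 3.616×10^-5 m⁴
Effective length L_e = K·L = 1 × 7.49 = 7.490 m
P_cr = π²EI / L_e² = π² × 96.8×10⁹ × 3.616×10^-5 / 7.490² = 6.158×10^5 N

P_cr ≈ 616 kN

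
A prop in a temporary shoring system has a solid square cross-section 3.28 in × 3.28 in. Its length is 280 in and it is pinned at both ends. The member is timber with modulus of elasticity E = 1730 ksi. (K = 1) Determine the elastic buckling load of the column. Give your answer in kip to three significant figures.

I = a⁴/12 = 3.28⁴/12 = 9.645 in⁴
Effective length L_e = K·L = 1 × 280 = 280.0 in
P_cr = π²EI / L_e² = π² × 1730×10³ × 9.645 / 280.0² = 2.101×10^3 lb

P_cr ≈ 2.10 kip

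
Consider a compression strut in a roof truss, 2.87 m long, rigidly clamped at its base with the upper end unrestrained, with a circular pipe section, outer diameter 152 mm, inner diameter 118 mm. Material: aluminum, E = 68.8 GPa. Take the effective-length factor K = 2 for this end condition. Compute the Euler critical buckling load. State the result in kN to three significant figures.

P_cr ≈ 344 kN

d_o = 152 mm, d_i = 118 mm
I = π(d_o⁴ − d_i⁴)/64 = π(152⁴ − 118.0⁴)/64 = 1.669×10^7 mm⁴
I = 1.669×10^7 mm⁴ = 1.669×10^-5 m⁴
Effective length L_e = K·L = 2 × 2.87 = 5.740 m
P_cr = π²EI / L_e² = π² × 68.8×10⁹ × 1.669×10^-5 / 5.740² = 3.439×10^5 N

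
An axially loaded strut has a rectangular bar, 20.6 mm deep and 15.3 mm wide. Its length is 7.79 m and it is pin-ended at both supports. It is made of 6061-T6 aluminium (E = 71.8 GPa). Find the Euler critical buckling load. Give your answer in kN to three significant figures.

Buckling occurs about the weak axis: I_min = h·b³/12 with b = 15.3 mm (the shorter side).
I_min = 20.6×15.3³/12 = 6.148×10^3 mm⁴
I = 6.148×10^3 mm⁴ = 6.148×10^-9 m⁴
Effective length L_e = K·L = 1 × 7.79 = 7.790 m
P_cr = π²EI / L_e² = π² × 71.8×10⁹ × 6.148×10^-9 / 7.790² = 71.80 N

P_cr ≈ 0.0718 kN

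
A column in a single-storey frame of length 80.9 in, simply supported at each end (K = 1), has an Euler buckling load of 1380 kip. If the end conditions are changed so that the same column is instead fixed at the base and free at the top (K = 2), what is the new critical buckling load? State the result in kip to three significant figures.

P_cr ≈ 345 kip

P_cr ∝ 1/K², so P_cr,new = P_cr,old × (K_old/K_new)² = 1380 × (1/2)²
= 1380 × 0.2500 = 345 kip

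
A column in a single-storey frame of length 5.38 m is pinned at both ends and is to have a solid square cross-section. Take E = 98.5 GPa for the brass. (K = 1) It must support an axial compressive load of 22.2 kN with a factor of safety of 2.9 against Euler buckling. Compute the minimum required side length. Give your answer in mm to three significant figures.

a ≈ 69.3 mm

Required P_cr = n·P = 2.9 × 22.2 = 64.38 kN
L_e = K·L = 1 × 5.38 = 5.380 m
Required I = P_cr·L_e²/(π²E) = 6.438×10^4 × 5.380² / (π² × 9.85×10^10) = 1.917×10^-6 m⁴
I_req = 1.917×10^6 mm⁴
Solid square: I = a⁴/12  ⇒  a = (12I)^(1/4) = (12×1.917×10^6)^(1/4) = 69.3 mm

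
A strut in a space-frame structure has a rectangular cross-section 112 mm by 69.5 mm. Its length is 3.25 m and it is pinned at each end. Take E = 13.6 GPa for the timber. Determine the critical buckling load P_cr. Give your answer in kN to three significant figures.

Buckling occurs about the weak axis: I_min = h·b³/12 with b = 69.5 mm (the shorter side).
I_min = 112×69.5³/12 = 3.133×10^6 mm⁴
I = 3.133×10^6 mm⁴ = 3.133×10^-6 m⁴
Effective length L_e = K·L = 1 × 3.25 = 3.250 m
P_cr = π²EI / L_e² = π² × 13.6×10⁹ × 3.133×10^-6 / 3.250² = 3.982×10^4 N

P_cr ≈ 39.8 kN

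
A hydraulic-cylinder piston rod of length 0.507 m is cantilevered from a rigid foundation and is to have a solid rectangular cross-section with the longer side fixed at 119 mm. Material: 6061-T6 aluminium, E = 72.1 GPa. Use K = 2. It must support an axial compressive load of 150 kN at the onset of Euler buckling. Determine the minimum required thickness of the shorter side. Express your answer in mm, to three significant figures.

L_e = K·L = 2 × 0.507 = 1.014 m
Required I = P_cr·L_e²/(π²E) = 1.500×10^5 × 1.014² / (π² × 7.21×10^10) = 2.167×10^-7 m⁴
I_req = 2.167×10^5 mm⁴
Rectangle, weak axis: I_min = h·b³/12 with h = 119 mm fixed  ⇒  b = (12I/h)^(1/3) = 28.0 mm

b ≈ 28.0 mm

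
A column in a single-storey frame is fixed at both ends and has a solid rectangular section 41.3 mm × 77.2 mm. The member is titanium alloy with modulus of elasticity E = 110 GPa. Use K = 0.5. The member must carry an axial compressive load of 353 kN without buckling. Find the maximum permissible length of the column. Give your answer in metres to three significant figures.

L_max ≈ 2.36 m

Buckling occurs about the weak axis: I_min = h·b³/12 with b = 41.3 mm (the shorter side).
I_min = 77.2×41.3³/12 = 4.532×10^5 mm⁴
I = 4.532×10^-7 m⁴
At the buckling limit P_cr = P = 3.530×10^5 N
From P_cr = π²EI/(K·L)²:  L = (1/K)·√(π²EI/P_cr) = (1/0.5)·√(π²×1.10×10^11×4.532×10^-7/3.530×10^5)
L = 2.36 m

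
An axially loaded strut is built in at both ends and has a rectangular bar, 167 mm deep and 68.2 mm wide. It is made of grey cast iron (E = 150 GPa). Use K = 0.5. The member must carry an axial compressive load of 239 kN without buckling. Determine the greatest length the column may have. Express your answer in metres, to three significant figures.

Buckling occurs about the weak axis: I_min = h·b³/12 with b = 68.2 mm (the shorter side).
I_min = 167×68.2³/12 = 4.415×10^6 mm⁴
I = 4.415×10^-6 m⁴
At the buckling limit P_cr = P = 2.390×10^5 N
From P_cr = π²EI/(K·L)²:  L = (1/K)·√(π²EI/P_cr) = (1/0.5)·√(π²×1.50×10^11×4.415×10^-6/2.390×10^5)
L = 10.5 m

L_max ≈ 10.5 m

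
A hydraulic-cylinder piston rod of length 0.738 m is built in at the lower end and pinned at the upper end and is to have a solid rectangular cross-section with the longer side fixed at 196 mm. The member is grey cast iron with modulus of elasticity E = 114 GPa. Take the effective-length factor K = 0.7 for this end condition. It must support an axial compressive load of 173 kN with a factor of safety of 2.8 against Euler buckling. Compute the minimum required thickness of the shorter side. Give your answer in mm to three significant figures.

b ≈ 19.2 mm

Required P_cr = n·P = 2.8 × 173 = 484.4 kN
L_e = K·L = 0.7 × 0.738 = 0.5166 m
Required I = P_cr·L_e²/(π²E) = 4.844×10^5 × 0.5166² / (π² × 1.14×10^11) = 1.149×10^-7 m⁴
I_req = 1.149×10^5 mm⁴
Rectangle, weak axis: I_min = h·b³/12 with h = 196 mm fixed  ⇒  b = (12I/h)^(1/3) = 19.2 mm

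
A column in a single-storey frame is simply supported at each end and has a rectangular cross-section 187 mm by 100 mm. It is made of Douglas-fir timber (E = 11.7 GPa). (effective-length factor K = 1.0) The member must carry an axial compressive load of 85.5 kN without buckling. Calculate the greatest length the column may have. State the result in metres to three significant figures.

L_max ≈ 4.59 m

Buckling occurs about the weak axis: I_min = h·b³/12 with b = 100 mm (the shorter side).
I_min = 187×100³/12 = 1.558×10^7 mm⁴
I = 1.558×10^-5 m⁴
At the buckling limit P_cr = P = 8.550×10^4 N
From P_cr = π²EI/(K·L)²:  L = (1/K)·√(π²EI/P_cr) = (1/1)·√(π²×1.17×10^10×1.558×10^-5/8.550×10^4)
L = 4.59 m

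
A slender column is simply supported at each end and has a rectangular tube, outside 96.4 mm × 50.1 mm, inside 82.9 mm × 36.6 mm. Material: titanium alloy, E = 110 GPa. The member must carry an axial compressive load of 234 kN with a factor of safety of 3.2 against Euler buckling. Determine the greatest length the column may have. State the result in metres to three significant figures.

Weak-axis I_min = (h_o·b_o³ − h_i·b_i³)/12 with b_o = 50.1, b_i = 36.60 mm (shorter outer/inner sides).
I_min = (96.4×50.1³ − 82.90×36.60³)/12 = 6.715×10^5 mm⁴
I = 6.715×10^-7 m⁴
Required critical load P_cr = n·P = 3.2 × 234 = 748.8 kN = 7.488×10^5 N
From P_cr = π²EI/(K·L)²:  L = (1/K)·√(π²EI/P_cr) = (1/1)·√(π²×1.10×10^11×6.715×10^-7/7.488×10^5)
L = 0.987 m

L_max ≈ 0.987 m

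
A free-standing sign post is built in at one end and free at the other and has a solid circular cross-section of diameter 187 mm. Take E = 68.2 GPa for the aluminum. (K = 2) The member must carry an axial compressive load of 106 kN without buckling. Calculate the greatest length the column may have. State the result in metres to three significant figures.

L_max ≈ 9.76 m

I = πd⁴/64 = π×187⁴/64 = 6.003×10^7 mm⁴
I = 6.003×10^-5 m⁴
At the buckling limit P_cr = P = 1.060×10^5 N
From P_cr = π²EI/(K·L)²:  L = (1/K)·√(π²EI/P_cr) = (1/2)·√(π²×6.82×10^10×6.003×10^-5/1.060×10^5)
L = 9.76 m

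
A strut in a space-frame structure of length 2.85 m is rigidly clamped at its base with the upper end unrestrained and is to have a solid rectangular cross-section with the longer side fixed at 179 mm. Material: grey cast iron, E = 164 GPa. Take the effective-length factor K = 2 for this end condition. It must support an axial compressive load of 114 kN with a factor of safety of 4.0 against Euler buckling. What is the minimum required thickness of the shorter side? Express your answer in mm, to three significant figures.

b ≈ 85.0 mm

Required P_cr = n·P = 4.0 × 114 = 456.0 kN
L_e = K·L = 2 × 2.85 = 5.700 m
Required I = P_cr·L_e²/(π²E) = 4.560×10^5 × 5.700² / (π² × 1.64×10^11) = 9.153×10^-6 m⁴
I_req = 9.153×10^6 mm⁴
Rectangle, weak axis: I_min = h·b³/12 with h = 179 mm fixed  ⇒  b = (12I/h)^(1/3) = 85.0 mm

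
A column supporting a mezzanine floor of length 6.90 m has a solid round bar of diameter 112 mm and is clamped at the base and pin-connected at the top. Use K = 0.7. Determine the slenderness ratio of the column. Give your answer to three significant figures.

λ ≈ 172

I = πd⁴/64 = π×112⁴/64 = 7.724×10^6 mm⁴
A = 9.852×10^3 mm²;  r_min = √(I/A) = √(7.724×10^6/9.852×10^3) = 28.00 mm
L_e = K·L = 0.7 × 6.90 m = 4.830 m = 4830.0 mm
λ = L_e / r_min = 4830.0 / 28.00 = 172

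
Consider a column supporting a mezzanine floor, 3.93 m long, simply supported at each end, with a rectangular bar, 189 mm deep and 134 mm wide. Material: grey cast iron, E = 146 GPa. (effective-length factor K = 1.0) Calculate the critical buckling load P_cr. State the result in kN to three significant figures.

P_cr ≈ 3540 kN

Buckling occurs about the weak axis: I_min = h·b³/12 with b = 134 mm (the shorter side).
I_min = 189×134³/12 = 3.790×10^7 mm⁴
I = 3.790×10^7 mm⁴ = 3.790×10^-5 m⁴
Effective length L_e = K·L = 1 × 3.93 = 3.930 m
P_cr = π²EI / L_e² = π² × 146×10⁹ × 3.790×10^-5 / 3.930² = 3.536×10^6 N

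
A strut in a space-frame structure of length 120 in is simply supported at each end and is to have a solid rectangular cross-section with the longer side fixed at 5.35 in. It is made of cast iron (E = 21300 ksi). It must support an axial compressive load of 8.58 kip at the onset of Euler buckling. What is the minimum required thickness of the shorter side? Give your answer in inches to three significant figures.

L_e = K·L = 1 × 120 = 120.0 in
Required I = P_cr·L_e²/(π²E) = 8.580×10^3 × 120.0² / (π² × 2.13×10^7) = 0.5877 in⁴
Rectangle, weak axis: I_min = h·b³/12 with h = 5.35 in fixed  ⇒  b = (12I/h)^(1/3) = 1.10 in

b ≈ 1.10 in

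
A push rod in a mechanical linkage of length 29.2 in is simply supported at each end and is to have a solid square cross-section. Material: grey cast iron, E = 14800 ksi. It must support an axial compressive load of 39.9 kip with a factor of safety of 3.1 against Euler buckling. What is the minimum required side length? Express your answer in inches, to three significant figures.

Required P_cr = n·P = 3.1 × 39.9 = 123.7 kip
L_e = K·L = 1 × 29.2 = 29.20 in
Required I = P_cr·L_e²/(π²E) = 1.237×10^5 × 29.20² / (π² × 1.48×10^7) = 0.7220 in⁴
Solid square: I = a⁴/12  ⇒  a = (12I)^(1/4) = (12×0.7220)^(1/4) = 1.72 in

a ≈ 1.72 in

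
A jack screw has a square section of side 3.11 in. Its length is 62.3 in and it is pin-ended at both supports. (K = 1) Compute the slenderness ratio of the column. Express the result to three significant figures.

For a square r = a/√12 = 3.11/√12 = 0.8978 in
L_e = K·L = 1 × 62.3 = 62.30 in
λ = L_e / r_min = 62.300 / 0.8978 = 69.4

λ ≈ 69.4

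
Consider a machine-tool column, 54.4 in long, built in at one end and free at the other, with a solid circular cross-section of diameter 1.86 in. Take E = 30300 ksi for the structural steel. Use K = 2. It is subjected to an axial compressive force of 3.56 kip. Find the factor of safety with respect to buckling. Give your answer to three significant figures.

I = πd⁴/64 = π×1.86⁴/64 = 0.5875 in⁴
Effective length L_e = K·L = 2 × 54.4 = 108.8 in
P_cr = π²EI / L_e² = π² × 30300×10³ × 0.5875 / 108.8² = 1.484×10^4 lb
Factor of safety n = P_cr / P = 14.842 / 3.56 = 4.17

n ≈ 4.17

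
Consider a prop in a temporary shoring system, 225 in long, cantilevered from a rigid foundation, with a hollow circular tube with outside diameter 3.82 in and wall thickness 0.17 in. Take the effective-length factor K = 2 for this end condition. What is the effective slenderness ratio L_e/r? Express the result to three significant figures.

Inner diameter d_i = 3.82 − 2×0.17 = 3.480 in
I = π(d_o⁴ − d_i⁴)/64 = π(3.82⁴ − 3.480⁴)/64 = 3.253 in⁴
A = 1.949 in²;  r_min = √(I/A) = √(3.253/1.949) = 1.292 in
L_e = K·L = 2 × 225 = 450.0 in
λ = L_e / r_min = 450.00 / 1.292 = 348

λ ≈ 348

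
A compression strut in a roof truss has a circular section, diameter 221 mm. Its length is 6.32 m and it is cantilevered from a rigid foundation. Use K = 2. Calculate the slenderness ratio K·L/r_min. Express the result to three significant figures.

λ ≈ 229

For a solid circle r = d/4 = 221/4 = 55.25 mm
L_e = K·L = 2 × 6.32 m = 12.64 m = 12640 mm
λ = L_e / r_min = 12640 / 55.25 = 229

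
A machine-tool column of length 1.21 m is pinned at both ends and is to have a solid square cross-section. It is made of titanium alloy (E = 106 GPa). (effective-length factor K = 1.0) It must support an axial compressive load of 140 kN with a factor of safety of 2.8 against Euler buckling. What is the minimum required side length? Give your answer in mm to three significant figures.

a ≈ 50.7 mm

Required P_cr = n·P = 2.8 × 140 = 392.0 kN
L_e = K·L = 1 × 1.21 = 1.210 m
Required I = P_cr·L_e²/(π²E) = 3.920×10^5 × 1.210² / (π² × 1.06×10^11) = 5.486×10^-7 m⁴
I_req = 5.486×10^5 mm⁴
Solid square: I = a⁴/12  ⇒  a = (12I)^(1/4) = (12×5.486×10^5)^(1/4) = 50.7 mm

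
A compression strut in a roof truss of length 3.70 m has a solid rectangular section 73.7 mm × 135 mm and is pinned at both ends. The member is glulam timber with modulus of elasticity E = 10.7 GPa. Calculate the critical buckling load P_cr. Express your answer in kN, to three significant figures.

Buckling occurs about the weak axis: I_min = h·b³/12 with b = 73.7 mm (the shorter side).
I_min = 135×73.7³/12 = 4.504×10^6 mm⁴
I = 4.504×10^6 mm⁴ = 4.504×10^-6 m⁴
Effective length L_e = K·L = 1 × 3.70 = 3.700 m
P_cr = π²EI / L_e² = π² × 10.7×10⁹ × 4.504×10^-6 / 3.700² = 3.474×10^4 N

P_cr ≈ 34.7 kN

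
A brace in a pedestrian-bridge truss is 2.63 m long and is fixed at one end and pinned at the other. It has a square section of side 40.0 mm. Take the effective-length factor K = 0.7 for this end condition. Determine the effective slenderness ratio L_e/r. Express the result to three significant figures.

For a square r = a/√12 = 40.0/√12 = 11.55 mm
L_e = K·L = 0.7 × 2.63 m = 1.841 m = 1841.0 mm
λ = L_e / r_min = 1841.0 / 11.55 = 159

λ ≈ 159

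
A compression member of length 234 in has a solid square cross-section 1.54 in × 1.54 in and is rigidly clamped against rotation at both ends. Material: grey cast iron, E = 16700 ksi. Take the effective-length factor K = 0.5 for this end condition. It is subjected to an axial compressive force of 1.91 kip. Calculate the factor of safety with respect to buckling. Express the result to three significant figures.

n ≈ 2.95

I = a⁴/12 = 1.54⁴/12 = 0.4687 in⁴
Effective length L_e = K·L = 0.5 × 234 = 117.0 in
P_cr = π²EI / L_e² = π² × 16700×10³ × 0.4687 / 117.0² = 5.643×10^3 lb
Factor of safety n = P_cr / P = 5.6435 / 1.91 = 2.95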